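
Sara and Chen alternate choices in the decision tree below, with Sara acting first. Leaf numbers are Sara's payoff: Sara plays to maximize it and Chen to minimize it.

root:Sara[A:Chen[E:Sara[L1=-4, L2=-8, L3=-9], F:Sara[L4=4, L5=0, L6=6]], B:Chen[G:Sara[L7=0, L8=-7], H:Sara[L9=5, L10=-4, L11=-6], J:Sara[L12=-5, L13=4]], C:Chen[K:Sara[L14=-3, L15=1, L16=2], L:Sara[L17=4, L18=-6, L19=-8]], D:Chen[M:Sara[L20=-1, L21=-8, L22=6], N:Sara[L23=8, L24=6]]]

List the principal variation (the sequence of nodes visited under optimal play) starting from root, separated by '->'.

root -> D -> M -> L22

E (Sara): max(-4, -8, -9) = -4
F (Sara): max(4, 0, 6) = 6
A (Chen): min(-4, 6) = -4
G (Sara): max(0, -7) = 0
H (Sara): max(5, -4, -6) = 5
J (Sara): max(-5, 4) = 4
B (Chen): min(0, 5, 4) = 0
K (Sara): max(-3, 1, 2) = 2
L (Sara): max(4, -6, -8) = 4
C (Chen): min(2, 4) = 2
M (Sara): max(-1, -8, 6) = 6
N (Sara): max(8, 6) = 8
D (Chen): min(6, 8) = 6
root (Sara): max(-4, 0, 2, 6) = 6
At root, Sara picks D (highest: 6).
At D, Chen picks M (lowest: 6).
At M, Sara picks L22 (highest: 6).
Terminal value 6.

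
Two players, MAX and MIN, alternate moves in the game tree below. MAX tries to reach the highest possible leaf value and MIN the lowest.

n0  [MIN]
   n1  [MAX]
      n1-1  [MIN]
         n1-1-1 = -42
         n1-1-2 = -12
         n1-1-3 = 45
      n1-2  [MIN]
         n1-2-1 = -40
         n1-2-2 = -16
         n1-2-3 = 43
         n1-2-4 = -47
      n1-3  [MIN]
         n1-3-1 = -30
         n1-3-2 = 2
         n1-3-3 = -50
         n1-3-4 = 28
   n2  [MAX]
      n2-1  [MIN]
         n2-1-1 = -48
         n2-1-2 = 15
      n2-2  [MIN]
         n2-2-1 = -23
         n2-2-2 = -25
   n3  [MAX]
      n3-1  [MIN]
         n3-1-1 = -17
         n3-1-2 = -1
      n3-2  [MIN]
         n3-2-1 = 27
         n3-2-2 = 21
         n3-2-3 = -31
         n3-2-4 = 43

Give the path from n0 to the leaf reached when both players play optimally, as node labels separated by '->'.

n1-1 (MIN): min(-42, -12, 45) = -42
n1-2 (MIN): min(-40, -16, 43, -47) = -47
n1-3 (MIN): min(-30, 2, -50, 28) = -50
n1 (MAX): max(-42, -47, -50) = -42
n2-1 (MIN): min(-48, 15) = -48
n2-2 (MIN): min(-23, -25) = -25
n2 (MAX): max(-48, -25) = -25
n3-1 (MIN): min(-17, -1) = -17
n3-2 (MIN): min(27, 21, -31, 43) = -31
n3 (MAX): max(-17, -31) = -17
n0 (MIN): min(-42, -25, -17) = -42
At n0, MIN picks n1 (lowest: -42).
At n1, MAX picks n1-1 (highest: -42).
At n1-1, MIN picks n1-1-1 (lowest: -42).
Terminal value -42.

n0 -> n1 -> n1-1 -> n1-1-1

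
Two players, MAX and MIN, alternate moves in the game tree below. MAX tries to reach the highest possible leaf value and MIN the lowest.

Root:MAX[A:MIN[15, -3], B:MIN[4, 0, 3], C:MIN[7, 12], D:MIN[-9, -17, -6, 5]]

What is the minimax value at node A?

-3

A (MIN): min(15, -3) = -3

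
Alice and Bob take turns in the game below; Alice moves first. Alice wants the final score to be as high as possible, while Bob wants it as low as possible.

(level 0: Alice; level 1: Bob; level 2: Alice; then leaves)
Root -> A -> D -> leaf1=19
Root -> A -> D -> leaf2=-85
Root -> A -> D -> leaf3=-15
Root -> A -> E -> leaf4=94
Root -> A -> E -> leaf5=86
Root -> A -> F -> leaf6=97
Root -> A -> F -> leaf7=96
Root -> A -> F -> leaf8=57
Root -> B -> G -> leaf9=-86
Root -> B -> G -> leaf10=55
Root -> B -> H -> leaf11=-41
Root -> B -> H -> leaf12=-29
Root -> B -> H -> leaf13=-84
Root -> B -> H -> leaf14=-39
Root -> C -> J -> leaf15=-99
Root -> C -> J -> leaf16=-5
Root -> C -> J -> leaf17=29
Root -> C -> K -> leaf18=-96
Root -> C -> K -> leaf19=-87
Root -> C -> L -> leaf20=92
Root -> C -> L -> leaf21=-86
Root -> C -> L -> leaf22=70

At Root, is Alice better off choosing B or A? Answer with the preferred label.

A

G (Alice): max(-86, 55) = 55
H (Alice): max(-41, -29, -84, -39) = -29
B (Bob): min(55, -29) = -29
D (Alice): max(19, -85, -15) = 19
E (Alice): max(94, 86) = 94
F (Alice): max(97, 96, 57) = 97
A (Bob): min(19, 94, 97) = 19
Alice prefers the higher value; B=-29, A=19. A is better since 19 > -29.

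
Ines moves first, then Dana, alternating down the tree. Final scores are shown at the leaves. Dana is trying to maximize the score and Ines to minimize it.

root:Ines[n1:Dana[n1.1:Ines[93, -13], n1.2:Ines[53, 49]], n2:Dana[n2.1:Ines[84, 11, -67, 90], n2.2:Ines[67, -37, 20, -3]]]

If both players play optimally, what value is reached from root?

n1.1 (Ines): min(93, -13) = -13
n1.2 (Ines): min(53, 49) = 49
n1 (Dana): max(-13, 49) = 49
n2.1 (Ines): min(84, 11, -67, 90) = -67
n2.2 (Ines): min(67, -37, 20, -3) = -37
n2 (Dana): max(-67, -37) = -37
root (Ines): min(49, -37) = -37

-37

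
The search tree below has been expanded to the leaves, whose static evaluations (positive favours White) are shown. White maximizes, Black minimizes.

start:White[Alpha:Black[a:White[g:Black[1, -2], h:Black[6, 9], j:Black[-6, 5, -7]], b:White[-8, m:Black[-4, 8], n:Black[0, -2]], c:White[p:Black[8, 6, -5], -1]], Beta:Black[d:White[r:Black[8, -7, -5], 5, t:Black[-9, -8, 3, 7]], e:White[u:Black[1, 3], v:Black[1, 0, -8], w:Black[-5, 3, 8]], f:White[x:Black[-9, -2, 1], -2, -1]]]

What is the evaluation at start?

g (Black): min(1, -2) = -2
h (Black): min(6, 9) = 6
j (Black): min(-6, 5, -7) = -7
a (White): max(-2, 6, -7) = 6
m (Black): min(-4, 8) = -4
n (Black): min(0, -2) = -2
b (White): max(-8, -4, -2) = -2
p (Black): min(8, 6, -5) = -5
c (White): max(-5, -1) = -1
Alpha (Black): min(6, -2, -1) = -2
r (Black): min(8, -7, -5) = -7
t (Black): min(-9, -8, 3, 7) = -9
d (White): max(-7, 5, -9) = 5
u (Black): min(1, 3) = 1
v (Black): min(1, 0, -8) = -8
w (Black): min(-5, 3, 8) = -5
e (White): max(1, -8, -5) = 1
x (Black): min(-9, -2, 1) = -9
f (White): max(-9, -2, -1) = -1
Beta (Black): min(5, 1, -1) = -1
start (White): max(-2, -1) = -1

-1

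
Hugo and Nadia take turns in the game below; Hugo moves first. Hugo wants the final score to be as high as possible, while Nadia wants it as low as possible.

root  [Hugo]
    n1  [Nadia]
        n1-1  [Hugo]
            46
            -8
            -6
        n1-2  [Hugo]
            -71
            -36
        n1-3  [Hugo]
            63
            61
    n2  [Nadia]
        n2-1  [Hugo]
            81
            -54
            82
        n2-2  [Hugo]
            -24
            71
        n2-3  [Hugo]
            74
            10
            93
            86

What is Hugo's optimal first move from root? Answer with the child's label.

n1-1 (Hugo): max(46, -8, -6) = 46
n1-2 (Hugo): max(-71, -36) = -36
n1-3 (Hugo): max(63, 61) = 63
n1 (Nadia): min(46, -36, 63) = -36
n2-1 (Hugo): max(81, -54, 82) = 82
n2-2 (Hugo): max(-24, 71) = 71
n2-3 (Hugo): max(74, 10, 93, 86) = 93
n2 (Nadia): min(82, 71, 93) = 71
root (Hugo): max(-36, 71) = 71
Hugo at root wants the highest of {n1=-36, n2=71}, so chooses n2.

n2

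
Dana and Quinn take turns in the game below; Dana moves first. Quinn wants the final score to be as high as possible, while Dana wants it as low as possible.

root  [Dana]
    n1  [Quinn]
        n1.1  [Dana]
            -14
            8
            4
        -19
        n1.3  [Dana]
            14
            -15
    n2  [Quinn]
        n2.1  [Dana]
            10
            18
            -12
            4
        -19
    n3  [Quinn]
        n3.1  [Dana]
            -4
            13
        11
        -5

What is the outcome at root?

n1.1 (Dana): min(-14, 8, 4) = -14
n1.3 (Dana): min(14, -15) = -15
n1 (Quinn): max(-14, -19, -15) = -14
n2.1 (Dana): min(10, 18, -12, 4) = -12
n2 (Quinn): max(-12, -19) = -12
n3.1 (Dana): min(-4, 13) = -4
n3 (Quinn): max(-4, 11, -5) = 11
root (Dana): min(-14, -12, 11) = -14

-14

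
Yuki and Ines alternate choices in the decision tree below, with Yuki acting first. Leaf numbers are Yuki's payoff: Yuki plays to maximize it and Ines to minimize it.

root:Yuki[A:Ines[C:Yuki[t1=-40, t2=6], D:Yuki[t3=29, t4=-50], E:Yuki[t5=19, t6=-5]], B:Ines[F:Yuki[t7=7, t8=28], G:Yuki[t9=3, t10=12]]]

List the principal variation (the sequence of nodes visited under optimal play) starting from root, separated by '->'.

C (Yuki): max(-40, 6) = 6
D (Yuki): max(29, -50) = 29
E (Yuki): max(19, -5) = 19
A (Ines): min(6, 29, 19) = 6
F (Yuki): max(7, 28) = 28
G (Yuki): max(3, 12) = 12
B (Ines): min(28, 12) = 12
root (Yuki): max(6, 12) = 12
At root, Yuki picks B (highest: 12).
At B, Ines picks G (lowest: 12).
At G, Yuki picks t10 (highest: 12).
Terminal value 12.

root -> B -> G -> t10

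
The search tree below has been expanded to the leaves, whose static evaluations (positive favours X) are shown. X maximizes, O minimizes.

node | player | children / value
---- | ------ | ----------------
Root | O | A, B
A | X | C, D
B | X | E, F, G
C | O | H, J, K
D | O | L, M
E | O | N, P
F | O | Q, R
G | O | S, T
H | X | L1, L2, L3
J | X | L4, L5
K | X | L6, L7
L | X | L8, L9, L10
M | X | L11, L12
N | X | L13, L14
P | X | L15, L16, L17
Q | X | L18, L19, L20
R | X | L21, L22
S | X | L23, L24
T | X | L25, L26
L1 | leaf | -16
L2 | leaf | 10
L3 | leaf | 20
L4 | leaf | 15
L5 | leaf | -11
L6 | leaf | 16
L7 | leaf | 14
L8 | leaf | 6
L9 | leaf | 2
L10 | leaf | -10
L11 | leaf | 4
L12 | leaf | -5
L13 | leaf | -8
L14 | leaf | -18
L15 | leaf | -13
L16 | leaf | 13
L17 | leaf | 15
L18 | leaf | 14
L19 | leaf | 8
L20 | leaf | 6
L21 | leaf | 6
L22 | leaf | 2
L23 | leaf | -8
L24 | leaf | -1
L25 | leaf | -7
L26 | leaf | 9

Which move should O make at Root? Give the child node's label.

H (X): max(-16, 10, 20) = 20
J (X): max(15, -11) = 15
K (X): max(16, 14) = 16
C (O): min(20, 15, 16) = 15
L (X): max(6, 2, -10) = 6
M (X): max(4, -5) = 4
D (O): min(6, 4) = 4
A (X): max(15, 4) = 15
N (X): max(-8, -18) = -8
P (X): max(-13, 13, 15) = 15
E (O): min(-8, 15) = -8
Q (X): max(14, 8, 6) = 14
R (X): max(6, 2) = 6
F (O): min(14, 6) = 6
S (X): max(-8, -1) = -1
T (X): max(-7, 9) = 9
G (O): min(-1, 9) = -1
B (X): max(-8, 6, -1) = 6
Root (O): min(15, 6) = 6
O at Root wants the lowest of {A=15, B=6}, so chooses B.

B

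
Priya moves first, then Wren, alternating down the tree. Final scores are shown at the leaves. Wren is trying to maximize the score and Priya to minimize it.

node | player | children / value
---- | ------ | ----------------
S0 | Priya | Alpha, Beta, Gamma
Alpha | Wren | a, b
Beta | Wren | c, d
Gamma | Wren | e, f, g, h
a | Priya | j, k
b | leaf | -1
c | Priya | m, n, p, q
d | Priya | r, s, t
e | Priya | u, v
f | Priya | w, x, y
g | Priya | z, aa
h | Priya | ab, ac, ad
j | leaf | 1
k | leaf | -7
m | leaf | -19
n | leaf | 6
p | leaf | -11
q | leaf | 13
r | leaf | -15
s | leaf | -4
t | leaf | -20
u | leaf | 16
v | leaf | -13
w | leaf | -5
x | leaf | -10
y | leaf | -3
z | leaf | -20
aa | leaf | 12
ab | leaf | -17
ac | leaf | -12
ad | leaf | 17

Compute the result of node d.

-20

d (Priya): min(-15, -4, -20) = -20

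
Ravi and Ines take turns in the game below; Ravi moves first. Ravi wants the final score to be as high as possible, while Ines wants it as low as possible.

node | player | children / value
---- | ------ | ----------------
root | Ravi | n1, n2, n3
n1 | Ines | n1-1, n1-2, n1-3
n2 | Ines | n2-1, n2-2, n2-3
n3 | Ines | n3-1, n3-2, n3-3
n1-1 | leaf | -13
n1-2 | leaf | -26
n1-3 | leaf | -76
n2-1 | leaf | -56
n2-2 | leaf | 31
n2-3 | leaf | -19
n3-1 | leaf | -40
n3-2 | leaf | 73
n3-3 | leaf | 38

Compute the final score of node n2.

-56

n2 (Ines): min(-56, 31, -19) = -56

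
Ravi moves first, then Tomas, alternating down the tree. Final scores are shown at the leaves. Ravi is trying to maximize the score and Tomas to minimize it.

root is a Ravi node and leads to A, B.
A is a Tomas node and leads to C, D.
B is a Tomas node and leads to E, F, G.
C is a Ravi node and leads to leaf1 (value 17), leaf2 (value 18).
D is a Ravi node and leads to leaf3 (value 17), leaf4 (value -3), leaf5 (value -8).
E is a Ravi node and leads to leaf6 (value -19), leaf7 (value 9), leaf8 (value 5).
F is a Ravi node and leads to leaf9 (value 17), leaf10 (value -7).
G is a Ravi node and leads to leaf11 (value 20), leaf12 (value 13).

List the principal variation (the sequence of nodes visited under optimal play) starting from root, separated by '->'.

C (Ravi): max(17, 18) = 18
D (Ravi): max(17, -3, -8) = 17
A (Tomas): min(18, 17) = 17
E (Ravi): max(-19, 9, 5) = 9
F (Ravi): max(17, -7) = 17
G (Ravi): max(20, 13) = 20
B (Tomas): min(9, 17, 20) = 9
root (Ravi): max(17, 9) = 17
At root, Ravi picks A (highest: 17).
At A, Tomas picks D (lowest: 17).
At D, Ravi picks leaf3 (highest: 17).
Terminal value 17.

root -> A -> D -> leaf3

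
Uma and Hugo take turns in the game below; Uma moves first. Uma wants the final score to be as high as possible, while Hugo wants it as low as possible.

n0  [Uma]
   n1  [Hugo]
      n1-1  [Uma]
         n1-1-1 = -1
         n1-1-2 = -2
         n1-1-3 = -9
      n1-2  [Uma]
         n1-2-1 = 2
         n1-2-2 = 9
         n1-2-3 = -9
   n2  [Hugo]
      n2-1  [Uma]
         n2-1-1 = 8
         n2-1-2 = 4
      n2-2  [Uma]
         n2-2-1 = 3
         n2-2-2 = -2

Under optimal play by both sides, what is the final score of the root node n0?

3

n1-1 (Uma): max(-1, -2, -9) = -1
n1-2 (Uma): max(2, 9, -9) = 9
n1 (Hugo): min(-1, 9) = -1
n2-1 (Uma): max(8, 4) = 8
n2-2 (Uma): max(3, -2) = 3
n2 (Hugo): min(8, 3) = 3
n0 (Uma): max(-1, 3) = 3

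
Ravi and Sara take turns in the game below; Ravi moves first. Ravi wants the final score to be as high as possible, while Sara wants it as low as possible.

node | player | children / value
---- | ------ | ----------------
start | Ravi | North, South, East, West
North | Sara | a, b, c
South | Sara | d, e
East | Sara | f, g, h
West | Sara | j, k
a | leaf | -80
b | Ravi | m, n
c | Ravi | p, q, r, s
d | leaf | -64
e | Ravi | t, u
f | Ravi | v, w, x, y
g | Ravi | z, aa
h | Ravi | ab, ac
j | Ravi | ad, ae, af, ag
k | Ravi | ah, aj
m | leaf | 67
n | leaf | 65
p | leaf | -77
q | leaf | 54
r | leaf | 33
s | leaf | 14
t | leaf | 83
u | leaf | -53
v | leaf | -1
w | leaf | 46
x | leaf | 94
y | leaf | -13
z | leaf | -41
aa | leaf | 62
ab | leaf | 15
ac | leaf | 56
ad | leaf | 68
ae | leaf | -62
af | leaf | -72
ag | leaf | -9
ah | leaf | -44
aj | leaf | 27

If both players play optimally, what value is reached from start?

56

b (Ravi): max(67, 65) = 67
c (Ravi): max(-77, 54, 33, 14) = 54
North (Sara): min(-80, 67, 54) = -80
e (Ravi): max(83, -53) = 83
South (Sara): min(-64, 83) = -64
f (Ravi): max(-1, 46, 94, -13) = 94
g (Ravi): max(-41, 62) = 62
h (Ravi): max(15, 56) = 56
East (Sara): min(94, 62, 56) = 56
j (Ravi): max(68, -62, -72, -9) = 68
k (Ravi): max(-44, 27) = 27
West (Sara): min(68, 27) = 27
start (Ravi): max(-80, -64, 56, 27) = 56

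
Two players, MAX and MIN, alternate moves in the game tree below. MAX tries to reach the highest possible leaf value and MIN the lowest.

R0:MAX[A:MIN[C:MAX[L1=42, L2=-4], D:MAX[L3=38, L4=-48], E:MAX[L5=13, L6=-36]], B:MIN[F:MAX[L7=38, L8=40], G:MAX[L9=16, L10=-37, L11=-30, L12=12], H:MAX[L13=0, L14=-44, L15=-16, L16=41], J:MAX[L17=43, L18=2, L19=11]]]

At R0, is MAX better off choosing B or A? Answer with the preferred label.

F (MAX): max(38, 40) = 40
G (MAX): max(16, -37, -30, 12) = 16
H (MAX): max(0, -44, -16, 41) = 41
J (MAX): max(43, 2, 11) = 43
B (MIN): min(40, 16, 41, 43) = 16
C (MAX): max(42, -4) = 42
D (MAX): max(38, -48) = 38
E (MAX): max(13, -36) = 13
A (MIN): min(42, 38, 13) = 13
MAX prefers the higher value; B=16, A=13. B is better since 16 > 13.

B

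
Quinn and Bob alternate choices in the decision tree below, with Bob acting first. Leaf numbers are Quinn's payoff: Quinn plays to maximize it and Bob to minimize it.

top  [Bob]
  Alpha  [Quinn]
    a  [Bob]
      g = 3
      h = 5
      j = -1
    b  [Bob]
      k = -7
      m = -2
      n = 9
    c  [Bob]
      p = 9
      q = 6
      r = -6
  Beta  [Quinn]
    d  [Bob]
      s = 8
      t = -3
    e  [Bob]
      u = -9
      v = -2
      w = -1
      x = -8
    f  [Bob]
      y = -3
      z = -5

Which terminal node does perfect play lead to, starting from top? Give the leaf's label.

a (Bob): min(3, 5, -1) = -1
b (Bob): min(-7, -2, 9) = -7
c (Bob): min(9, 6, -6) = -6
Alpha (Quinn): max(-1, -7, -6) = -1
d (Bob): min(8, -3) = -3
e (Bob): min(-9, -2, -1, -8) = -9
f (Bob): min(-3, -5) = -5
Beta (Quinn): max(-3, -9, -5) = -3
top (Bob): min(-1, -3) = -3
At top, Bob picks Beta (lowest: -3).
At Beta, Quinn picks d (highest: -3).
At d, Bob picks t (lowest: -3).
Terminal value -3.

t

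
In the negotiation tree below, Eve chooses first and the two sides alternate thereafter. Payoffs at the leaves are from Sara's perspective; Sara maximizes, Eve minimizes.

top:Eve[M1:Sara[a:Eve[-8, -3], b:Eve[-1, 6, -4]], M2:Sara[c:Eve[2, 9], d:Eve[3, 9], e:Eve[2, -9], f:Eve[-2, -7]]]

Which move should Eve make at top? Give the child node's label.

a (Eve): min(-8, -3) = -8
b (Eve): min(-1, 6, -4) = -4
M1 (Sara): max(-8, -4) = -4
c (Eve): min(2, 9) = 2
d (Eve): min(3, 9) = 3
e (Eve): min(2, -9) = -9
f (Eve): min(-2, -7) = -7
M2 (Sara): max(2, 3, -9, -7) = 3
top (Eve): min(-4, 3) = -4
Eve at top wants the lowest of {M1=-4, M2=3}, so chooses M1.

M1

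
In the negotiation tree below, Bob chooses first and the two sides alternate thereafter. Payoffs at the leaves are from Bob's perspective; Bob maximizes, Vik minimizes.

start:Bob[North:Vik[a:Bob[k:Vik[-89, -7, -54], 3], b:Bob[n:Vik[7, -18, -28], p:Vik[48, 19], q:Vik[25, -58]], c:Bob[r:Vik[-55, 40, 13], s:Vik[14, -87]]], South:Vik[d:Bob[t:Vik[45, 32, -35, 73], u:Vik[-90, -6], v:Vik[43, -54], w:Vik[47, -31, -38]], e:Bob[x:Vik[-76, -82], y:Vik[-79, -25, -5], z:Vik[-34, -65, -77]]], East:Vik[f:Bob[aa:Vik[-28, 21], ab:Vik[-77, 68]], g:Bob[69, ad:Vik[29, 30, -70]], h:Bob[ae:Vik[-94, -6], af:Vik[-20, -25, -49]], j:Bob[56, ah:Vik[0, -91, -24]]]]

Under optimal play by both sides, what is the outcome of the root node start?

-49

k (Vik): min(-89, -7, -54) = -89
a (Bob): max(-89, 3) = 3
n (Vik): min(7, -18, -28) = -28
p (Vik): min(48, 19) = 19
q (Vik): min(25, -58) = -58
b (Bob): max(-28, 19, -58) = 19
r (Vik): min(-55, 40, 13) = -55
s (Vik): min(14, -87) = -87
c (Bob): max(-55, -87) = -55
North (Vik): min(3, 19, -55) = -55
t (Vik): min(45, 32, -35, 73) = -35
u (Vik): min(-90, -6) = -90
v (Vik): min(43, -54) = -54
w (Vik): min(47, -31, -38) = -38
d (Bob): max(-35, -90, -54, -38) = -35
x (Vik): min(-76, -82) = -82
y (Vik): min(-79, -25, -5) = -79
z (Vik): min(-34, -65, -77) = -77
e (Bob): max(-82, -79, -77) = -77
South (Vik): min(-35, -77) = -77
aa (Vik): min(-28, 21) = -28
ab (Vik): min(-77, 68) = -77
f (Bob): max(-28, -77) = -28
ad (Vik): min(29, 30, -70) = -70
g (Bob): max(69, -70) = 69
ae (Vik): min(-94, -6) = -94
af (Vik): min(-20, -25, -49) = -49
h (Bob): max(-94, -49) = -49
ah (Vik): min(0, -91, -24) = -91
j (Bob): max(56, -91) = 56
East (Vik): min(-28, 69, -49, 56) = -49
start (Bob): max(-55, -77, -49) = -49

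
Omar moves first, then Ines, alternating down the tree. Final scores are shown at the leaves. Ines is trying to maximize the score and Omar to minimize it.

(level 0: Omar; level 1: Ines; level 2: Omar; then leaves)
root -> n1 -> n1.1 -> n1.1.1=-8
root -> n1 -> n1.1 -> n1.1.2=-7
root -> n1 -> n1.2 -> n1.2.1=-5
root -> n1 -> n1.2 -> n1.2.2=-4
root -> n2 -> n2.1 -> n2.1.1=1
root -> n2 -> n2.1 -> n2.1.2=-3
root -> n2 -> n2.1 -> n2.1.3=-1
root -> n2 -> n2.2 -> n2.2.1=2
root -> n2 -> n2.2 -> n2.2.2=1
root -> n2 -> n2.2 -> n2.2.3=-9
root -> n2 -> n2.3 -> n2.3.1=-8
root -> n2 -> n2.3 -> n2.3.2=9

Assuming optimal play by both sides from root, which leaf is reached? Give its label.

n1.2.1

n1.1 (Omar): min(-8, -7) = -8
n1.2 (Omar): min(-5, -4) = -5
n1 (Ines): max(-8, -5) = -5
n2.1 (Omar): min(1, -3, -1) = -3
n2.2 (Omar): min(2, 1, -9) = -9
n2.3 (Omar): min(-8, 9) = -8
n2 (Ines): max(-3, -9, -8) = -3
root (Omar): min(-5, -3) = -5
At root, Omar picks n1 (lowest: -5).
At n1, Ines picks n1.2 (highest: -5).
At n1.2, Omar picks n1.2.1 (lowest: -5).
Terminal value -5.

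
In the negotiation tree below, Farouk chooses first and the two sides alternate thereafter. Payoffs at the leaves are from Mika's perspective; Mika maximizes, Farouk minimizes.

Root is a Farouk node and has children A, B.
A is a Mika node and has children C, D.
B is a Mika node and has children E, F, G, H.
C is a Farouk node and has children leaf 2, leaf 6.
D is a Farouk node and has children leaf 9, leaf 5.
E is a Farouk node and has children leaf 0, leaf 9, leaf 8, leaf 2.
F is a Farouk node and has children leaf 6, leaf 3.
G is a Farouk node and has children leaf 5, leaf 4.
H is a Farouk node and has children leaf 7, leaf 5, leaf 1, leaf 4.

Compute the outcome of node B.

E (Farouk): min(0, 9, 8, 2) = 0
F (Farouk): min(6, 3) = 3
G (Farouk): min(5, 4) = 4
H (Farouk): min(7, 5, 1, 4) = 1
B (Mika): max(0, 3, 4, 1) = 4

4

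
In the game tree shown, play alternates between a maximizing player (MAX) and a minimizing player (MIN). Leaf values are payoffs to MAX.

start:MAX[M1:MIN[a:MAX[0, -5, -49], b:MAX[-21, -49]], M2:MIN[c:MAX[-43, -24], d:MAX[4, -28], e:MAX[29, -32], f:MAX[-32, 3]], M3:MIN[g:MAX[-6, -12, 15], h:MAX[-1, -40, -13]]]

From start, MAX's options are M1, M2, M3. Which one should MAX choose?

M3

a (MAX): max(0, -5, -49) = 0
b (MAX): max(-21, -49) = -21
M1 (MIN): min(0, -21) = -21
c (MAX): max(-43, -24) = -24
d (MAX): max(4, -28) = 4
e (MAX): max(29, -32) = 29
f (MAX): max(-32, 3) = 3
M2 (MIN): min(-24, 4, 29, 3) = -24
g (MAX): max(-6, -12, 15) = 15
h (MAX): max(-1, -40, -13) = -1
M3 (MIN): min(15, -1) = -1
start (MAX): max(-21, -24, -1) = -1
MAX at start wants the highest of {M1=-21, M2=-24, M3=-1}, so chooses M3.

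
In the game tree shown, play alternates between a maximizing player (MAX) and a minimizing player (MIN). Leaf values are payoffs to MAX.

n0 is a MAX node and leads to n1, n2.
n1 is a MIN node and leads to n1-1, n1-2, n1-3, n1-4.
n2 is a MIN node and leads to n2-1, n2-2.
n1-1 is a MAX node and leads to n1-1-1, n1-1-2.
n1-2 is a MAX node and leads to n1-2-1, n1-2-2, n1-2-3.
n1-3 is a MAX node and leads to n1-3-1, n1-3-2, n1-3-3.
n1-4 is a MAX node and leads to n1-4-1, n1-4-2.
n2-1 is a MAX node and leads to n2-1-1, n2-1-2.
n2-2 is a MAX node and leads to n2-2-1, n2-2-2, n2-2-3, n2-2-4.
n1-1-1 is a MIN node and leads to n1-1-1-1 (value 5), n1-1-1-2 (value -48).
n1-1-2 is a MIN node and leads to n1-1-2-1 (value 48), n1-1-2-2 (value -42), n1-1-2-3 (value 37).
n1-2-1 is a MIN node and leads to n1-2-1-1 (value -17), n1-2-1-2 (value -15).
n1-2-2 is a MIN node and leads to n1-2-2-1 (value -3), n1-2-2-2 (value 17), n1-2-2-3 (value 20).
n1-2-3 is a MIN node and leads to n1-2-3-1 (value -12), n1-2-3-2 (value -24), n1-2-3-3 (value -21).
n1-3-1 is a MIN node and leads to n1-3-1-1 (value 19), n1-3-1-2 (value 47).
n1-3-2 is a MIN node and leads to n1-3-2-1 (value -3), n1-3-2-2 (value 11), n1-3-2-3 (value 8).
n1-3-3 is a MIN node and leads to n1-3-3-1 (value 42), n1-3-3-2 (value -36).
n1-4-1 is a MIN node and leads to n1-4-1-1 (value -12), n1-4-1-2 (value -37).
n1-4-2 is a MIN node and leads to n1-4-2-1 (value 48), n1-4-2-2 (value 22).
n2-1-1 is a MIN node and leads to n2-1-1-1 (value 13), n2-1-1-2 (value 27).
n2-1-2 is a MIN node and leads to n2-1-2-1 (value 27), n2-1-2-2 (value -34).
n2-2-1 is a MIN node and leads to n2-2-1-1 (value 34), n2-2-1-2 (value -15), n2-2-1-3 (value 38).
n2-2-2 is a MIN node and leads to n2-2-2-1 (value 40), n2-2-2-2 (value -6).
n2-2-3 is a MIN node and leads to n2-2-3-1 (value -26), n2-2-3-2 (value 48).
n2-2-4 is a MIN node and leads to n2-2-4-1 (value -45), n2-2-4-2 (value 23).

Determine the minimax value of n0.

-6

n1-1-1 (MIN): min(5, -48) = -48
n1-1-2 (MIN): min(48, -42, 37) = -42
n1-1 (MAX): max(-48, -42) = -42
n1-2-1 (MIN): min(-17, -15) = -17
n1-2-2 (MIN): min(-3, 17, 20) = -3
n1-2-3 (MIN): min(-12, -24, -21) = -24
n1-2 (MAX): max(-17, -3, -24) = -3
n1-3-1 (MIN): min(19, 47) = 19
n1-3-2 (MIN): min(-3, 11, 8) = -3
n1-3-3 (MIN): min(42, -36) = -36
n1-3 (MAX): max(19, -3, -36) = 19
n1-4-1 (MIN): min(-12, -37) = -37
n1-4-2 (MIN): min(48, 22) = 22
n1-4 (MAX): max(-37, 22) = 22
n1 (MIN): min(-42, -3, 19, 22) = -42
n2-1-1 (MIN): min(13, 27) = 13
n2-1-2 (MIN): min(27, -34) = -34
n2-1 (MAX): max(13, -34) = 13
n2-2-1 (MIN): min(34, -15, 38) = -15
n2-2-2 (MIN): min(40, -6) = -6
n2-2-3 (MIN): min(-26, 48) = -26
n2-2-4 (MIN): min(-45, 23) = -45
n2-2 (MAX): max(-15, -6, -26, -45) = -6
n2 (MIN): min(13, -6) = -6
n0 (MAX): max(-42, -6) = -6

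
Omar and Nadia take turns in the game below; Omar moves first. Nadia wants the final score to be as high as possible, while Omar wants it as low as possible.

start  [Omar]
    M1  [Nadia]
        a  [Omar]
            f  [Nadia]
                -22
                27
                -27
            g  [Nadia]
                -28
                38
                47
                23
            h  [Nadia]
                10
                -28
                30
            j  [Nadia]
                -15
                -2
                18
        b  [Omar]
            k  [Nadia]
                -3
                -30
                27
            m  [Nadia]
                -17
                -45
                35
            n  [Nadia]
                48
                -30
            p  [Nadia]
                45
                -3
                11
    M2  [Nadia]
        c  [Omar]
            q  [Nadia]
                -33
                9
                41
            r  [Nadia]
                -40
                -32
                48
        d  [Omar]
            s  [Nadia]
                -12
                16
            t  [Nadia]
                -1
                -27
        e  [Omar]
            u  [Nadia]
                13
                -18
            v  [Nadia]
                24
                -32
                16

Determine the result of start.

27

f (Nadia): max(-22, 27, -27) = 27
g (Nadia): max(-28, 38, 47, 23) = 47
h (Nadia): max(10, -28, 30) = 30
j (Nadia): max(-15, -2, 18) = 18
a (Omar): min(27, 47, 30, 18) = 18
k (Nadia): max(-3, -30, 27) = 27
m (Nadia): max(-17, -45, 35) = 35
n (Nadia): max(48, -30) = 48
p (Nadia): max(45, -3, 11) = 45
b (Omar): min(27, 35, 48, 45) = 27
M1 (Nadia): max(18, 27) = 27
q (Nadia): max(-33, 9, 41) = 41
r (Nadia): max(-40, -32, 48) = 48
c (Omar): min(41, 48) = 41
s (Nadia): max(-12, 16) = 16
t (Nadia): max(-1, -27) = -1
d (Omar): min(16, -1) = -1
u (Nadia): max(13, -18) = 13
v (Nadia): max(24, -32, 16) = 24
e (Omar): min(13, 24) = 13
M2 (Nadia): max(41, -1, 13) = 41
start (Omar): min(27, 41) = 27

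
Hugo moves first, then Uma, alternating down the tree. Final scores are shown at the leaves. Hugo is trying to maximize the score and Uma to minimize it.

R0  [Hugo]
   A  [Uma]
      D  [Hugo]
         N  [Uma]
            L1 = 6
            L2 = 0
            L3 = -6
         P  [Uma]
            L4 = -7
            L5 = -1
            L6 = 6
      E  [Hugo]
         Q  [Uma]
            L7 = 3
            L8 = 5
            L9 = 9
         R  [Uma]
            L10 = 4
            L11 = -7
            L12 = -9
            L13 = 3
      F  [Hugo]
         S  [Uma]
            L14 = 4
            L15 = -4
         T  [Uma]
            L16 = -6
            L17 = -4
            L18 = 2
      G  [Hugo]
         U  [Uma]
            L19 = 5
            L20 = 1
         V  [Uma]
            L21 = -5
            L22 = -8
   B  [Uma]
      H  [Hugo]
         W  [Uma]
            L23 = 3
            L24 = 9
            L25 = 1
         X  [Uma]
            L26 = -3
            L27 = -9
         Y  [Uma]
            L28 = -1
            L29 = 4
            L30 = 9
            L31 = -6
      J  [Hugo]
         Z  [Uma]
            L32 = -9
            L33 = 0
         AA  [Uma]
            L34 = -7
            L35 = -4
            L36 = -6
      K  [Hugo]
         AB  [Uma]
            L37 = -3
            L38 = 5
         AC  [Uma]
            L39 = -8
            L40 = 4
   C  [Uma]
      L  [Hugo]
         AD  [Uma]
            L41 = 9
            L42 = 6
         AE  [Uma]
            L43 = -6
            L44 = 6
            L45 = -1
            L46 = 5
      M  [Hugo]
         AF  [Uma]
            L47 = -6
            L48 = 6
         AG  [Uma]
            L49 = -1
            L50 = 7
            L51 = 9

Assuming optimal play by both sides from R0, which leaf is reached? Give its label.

N (Uma): min(6, 0, -6) = -6
P (Uma): min(-7, -1, 6) = -7
D (Hugo): max(-6, -7) = -6
Q (Uma): min(3, 5, 9) = 3
R (Uma): min(4, -7, -9, 3) = -9
E (Hugo): max(3, -9) = 3
S (Uma): min(4, -4) = -4
T (Uma): min(-6, -4, 2) = -6
F (Hugo): max(-4, -6) = -4
U (Uma): min(5, 1) = 1
V (Uma): min(-5, -8) = -8
G (Hugo): max(1, -8) = 1
A (Uma): min(-6, 3, -4, 1) = -6
W (Uma): min(3, 9, 1) = 1
X (Uma): min(-3, -9) = -9
Y (Uma): min(-1, 4, 9, -6) = -6
H (Hugo): max(1, -9, -6) = 1
Z (Uma): min(-9, 0) = -9
AA (Uma): min(-7, -4, -6) = -7
J (Hugo): max(-9, -7) = -7
AB (Uma): min(-3, 5) = -3
AC (Uma): min(-8, 4) = -8
K (Hugo): max(-3, -8) = -3
B (Uma): min(1, -7, -3) = -7
AD (Uma): min(9, 6) = 6
AE (Uma): min(-6, 6, -1, 5) = -6
L (Hugo): max(6, -6) = 6
AF (Uma): min(-6, 6) = -6
AG (Uma): min(-1, 7, 9) = -1
M (Hugo): max(-6, -1) = -1
C (Uma): min(6, -1) = -1
R0 (Hugo): max(-6, -7, -1) = -1
At R0, Hugo picks C (highest: -1).
At C, Uma picks M (lowest: -1).
At M, Hugo picks AG (highest: -1).
At AG, Uma picks L49 (lowest: -1).
Terminal value -1.

L49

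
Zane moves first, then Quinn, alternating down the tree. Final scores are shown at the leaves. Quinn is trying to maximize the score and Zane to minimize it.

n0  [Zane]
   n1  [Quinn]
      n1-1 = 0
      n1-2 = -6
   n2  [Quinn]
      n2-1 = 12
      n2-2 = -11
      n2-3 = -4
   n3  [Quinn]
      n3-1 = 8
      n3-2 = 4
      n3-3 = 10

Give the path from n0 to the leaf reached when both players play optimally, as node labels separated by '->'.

n0 -> n1 -> n1-1

n1 (Quinn): max(0, -6) = 0
n2 (Quinn): max(12, -11, -4) = 12
n3 (Quinn): max(8, 4, 10) = 10
n0 (Zane): min(0, 12, 10) = 0
At n0, Zane picks n1 (lowest: 0).
At n1, Quinn picks n1-1 (highest: 0).
Terminal value 0.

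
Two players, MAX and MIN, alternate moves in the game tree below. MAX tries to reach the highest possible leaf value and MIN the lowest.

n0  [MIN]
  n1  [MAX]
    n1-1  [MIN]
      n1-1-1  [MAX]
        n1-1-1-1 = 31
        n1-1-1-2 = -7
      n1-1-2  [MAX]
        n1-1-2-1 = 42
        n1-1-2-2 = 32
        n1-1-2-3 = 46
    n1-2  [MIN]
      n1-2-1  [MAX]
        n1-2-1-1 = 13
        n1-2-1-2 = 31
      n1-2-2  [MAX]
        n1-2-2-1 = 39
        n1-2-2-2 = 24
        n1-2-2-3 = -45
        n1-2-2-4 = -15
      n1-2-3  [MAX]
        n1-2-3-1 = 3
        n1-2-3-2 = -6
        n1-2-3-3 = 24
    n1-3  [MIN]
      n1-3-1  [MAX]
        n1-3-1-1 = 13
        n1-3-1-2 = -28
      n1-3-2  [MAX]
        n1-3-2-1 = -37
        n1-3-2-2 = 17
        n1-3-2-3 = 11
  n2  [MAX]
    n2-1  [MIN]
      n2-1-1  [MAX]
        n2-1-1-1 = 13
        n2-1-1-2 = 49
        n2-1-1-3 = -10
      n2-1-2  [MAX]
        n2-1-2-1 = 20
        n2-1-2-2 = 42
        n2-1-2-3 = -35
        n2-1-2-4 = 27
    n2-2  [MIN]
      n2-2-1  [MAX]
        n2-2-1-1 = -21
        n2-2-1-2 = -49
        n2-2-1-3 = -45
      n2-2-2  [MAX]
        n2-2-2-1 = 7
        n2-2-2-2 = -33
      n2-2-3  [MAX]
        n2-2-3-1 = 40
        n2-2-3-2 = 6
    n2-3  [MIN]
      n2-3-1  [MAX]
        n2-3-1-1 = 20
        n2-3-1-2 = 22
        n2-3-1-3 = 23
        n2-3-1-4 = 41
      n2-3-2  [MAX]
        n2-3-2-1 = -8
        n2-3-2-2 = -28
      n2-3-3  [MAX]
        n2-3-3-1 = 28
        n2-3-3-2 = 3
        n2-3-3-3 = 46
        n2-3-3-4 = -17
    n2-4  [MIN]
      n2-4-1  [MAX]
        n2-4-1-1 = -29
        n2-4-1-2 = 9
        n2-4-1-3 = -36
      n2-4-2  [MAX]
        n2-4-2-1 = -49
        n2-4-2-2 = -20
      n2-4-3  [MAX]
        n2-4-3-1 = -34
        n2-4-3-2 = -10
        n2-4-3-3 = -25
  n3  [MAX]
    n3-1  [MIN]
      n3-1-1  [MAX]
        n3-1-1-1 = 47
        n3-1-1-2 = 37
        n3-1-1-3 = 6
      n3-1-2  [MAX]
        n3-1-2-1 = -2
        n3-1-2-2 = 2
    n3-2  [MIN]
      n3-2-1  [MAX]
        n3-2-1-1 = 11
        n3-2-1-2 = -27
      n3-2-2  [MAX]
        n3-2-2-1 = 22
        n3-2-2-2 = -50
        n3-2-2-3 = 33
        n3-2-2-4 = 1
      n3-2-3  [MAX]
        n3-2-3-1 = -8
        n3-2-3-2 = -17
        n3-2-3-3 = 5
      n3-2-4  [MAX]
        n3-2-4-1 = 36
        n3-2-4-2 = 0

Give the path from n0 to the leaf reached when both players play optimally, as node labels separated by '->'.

n1-1-1 (MAX): max(31, -7) = 31
n1-1-2 (MAX): max(42, 32, 46) = 46
n1-1 (MIN): min(31, 46) = 31
n1-2-1 (MAX): max(13, 31) = 31
n1-2-2 (MAX): max(39, 24, -45, -15) = 39
n1-2-3 (MAX): max(3, -6, 24) = 24
n1-2 (MIN): min(31, 39, 24) = 24
n1-3-1 (MAX): max(13, -28) = 13
n1-3-2 (MAX): max(-37, 17, 11) = 17
n1-3 (MIN): min(13, 17) = 13
n1 (MAX): max(31, 24, 13) = 31
n2-1-1 (MAX): max(13, 49, -10) = 49
n2-1-2 (MAX): max(20, 42, -35, 27) = 42
n2-1 (MIN): min(49, 42) = 42
n2-2-1 (MAX): max(-21, -49, -45) = -21
n2-2-2 (MAX): max(7, -33) = 7
n2-2-3 (MAX): max(40, 6) = 40
n2-2 (MIN): min(-21, 7, 40) = -21
n2-3-1 (MAX): max(20, 22, 23, 41) = 41
n2-3-2 (MAX): max(-8, -28) = -8
n2-3-3 (MAX): max(28, 3, 46, -17) = 46
n2-3 (MIN): min(41, -8, 46) = -8
n2-4-1 (MAX): max(-29, 9, -36) = 9
n2-4-2 (MAX): max(-49, -20) = -20
n2-4-3 (MAX): max(-34, -10, -25) = -10
n2-4 (MIN): min(9, -20, -10) = -20
n2 (MAX): max(42, -21, -8, -20) = 42
n3-1-1 (MAX): max(47, 37, 6) = 47
n3-1-2 (MAX): max(-2, 2) = 2
n3-1 (MIN): min(47, 2) = 2
n3-2-1 (MAX): max(11, -27) = 11
n3-2-2 (MAX): max(22, -50, 33, 1) = 33
n3-2-3 (MAX): max(-8, -17, 5) = 5
n3-2-4 (MAX): max(36, 0) = 36
n3-2 (MIN): min(11, 33, 5, 36) = 5
n3 (MAX): max(2, 5) = 5
n0 (MIN): min(31, 42, 5) = 5
At n0, MIN picks n3 (lowest: 5).
At n3, MAX picks n3-2 (highest: 5).
At n3-2, MIN picks n3-2-3 (lowest: 5).
At n3-2-3, MAX picks n3-2-3-3 (highest: 5).
Terminal value 5.

n0 -> n3 -> n3-2 -> n3-2-3 -> n3-2-3-3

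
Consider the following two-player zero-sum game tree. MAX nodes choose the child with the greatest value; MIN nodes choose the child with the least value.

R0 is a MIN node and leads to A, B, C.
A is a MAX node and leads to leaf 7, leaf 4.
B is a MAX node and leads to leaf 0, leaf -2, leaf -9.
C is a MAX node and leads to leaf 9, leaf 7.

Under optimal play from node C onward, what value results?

C (MAX): max(9, 7) = 9

9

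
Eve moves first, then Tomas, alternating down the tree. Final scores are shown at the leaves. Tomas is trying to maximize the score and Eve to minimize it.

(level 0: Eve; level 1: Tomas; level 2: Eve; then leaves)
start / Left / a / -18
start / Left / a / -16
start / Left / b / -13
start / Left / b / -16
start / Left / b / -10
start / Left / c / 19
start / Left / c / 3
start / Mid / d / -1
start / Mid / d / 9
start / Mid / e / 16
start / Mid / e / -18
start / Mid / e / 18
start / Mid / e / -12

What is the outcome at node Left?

a (Eve): min(-18, -16) = -18
b (Eve): min(-13, -16, -10) = -16
c (Eve): min(19, 3) = 3
Left (Tomas): max(-18, -16, 3) = 3

3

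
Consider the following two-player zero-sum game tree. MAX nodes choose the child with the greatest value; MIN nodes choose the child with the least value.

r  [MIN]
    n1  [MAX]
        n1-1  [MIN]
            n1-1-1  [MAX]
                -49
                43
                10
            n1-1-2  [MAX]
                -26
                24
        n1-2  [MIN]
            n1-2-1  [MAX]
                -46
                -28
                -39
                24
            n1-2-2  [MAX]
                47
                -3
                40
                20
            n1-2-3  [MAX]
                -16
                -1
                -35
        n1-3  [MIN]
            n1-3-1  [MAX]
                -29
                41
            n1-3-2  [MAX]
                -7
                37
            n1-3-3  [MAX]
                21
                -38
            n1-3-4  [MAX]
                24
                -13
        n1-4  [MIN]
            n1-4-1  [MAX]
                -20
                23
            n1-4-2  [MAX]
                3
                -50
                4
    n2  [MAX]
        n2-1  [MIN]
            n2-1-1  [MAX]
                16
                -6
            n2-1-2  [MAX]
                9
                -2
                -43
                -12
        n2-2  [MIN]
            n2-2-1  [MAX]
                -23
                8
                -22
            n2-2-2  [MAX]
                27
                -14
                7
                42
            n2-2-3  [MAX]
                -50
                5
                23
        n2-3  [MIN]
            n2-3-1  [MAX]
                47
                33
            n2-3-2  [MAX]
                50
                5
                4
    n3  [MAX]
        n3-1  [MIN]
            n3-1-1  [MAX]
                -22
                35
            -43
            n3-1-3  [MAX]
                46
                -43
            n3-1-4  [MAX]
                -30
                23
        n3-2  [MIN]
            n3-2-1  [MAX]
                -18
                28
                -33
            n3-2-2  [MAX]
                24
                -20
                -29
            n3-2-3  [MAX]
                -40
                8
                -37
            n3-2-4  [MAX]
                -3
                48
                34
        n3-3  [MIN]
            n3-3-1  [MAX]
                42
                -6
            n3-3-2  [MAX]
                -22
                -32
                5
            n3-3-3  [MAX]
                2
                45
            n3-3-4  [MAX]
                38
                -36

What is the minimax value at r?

n1-1-1 (MAX): max(-49, 43, 10) = 43
n1-1-2 (MAX): max(-26, 24) = 24
n1-1 (MIN): min(43, 24) = 24
n1-2-1 (MAX): max(-46, -28, -39, 24) = 24
n1-2-2 (MAX): max(47, -3, 40, 20) = 47
n1-2-3 (MAX): max(-16, -1, -35) = -1
n1-2 (MIN): min(24, 47, -1) = -1
n1-3-1 (MAX): max(-29, 41) = 41
n1-3-2 (MAX): max(-7, 37) = 37
n1-3-3 (MAX): max(21, -38) = 21
n1-3-4 (MAX): max(24, -13) = 24
n1-3 (MIN): min(41, 37, 21, 24) = 21
n1-4-1 (MAX): max(-20, 23) = 23
n1-4-2 (MAX): max(3, -50, 4) = 4
n1-4 (MIN): min(23, 4) = 4
n1 (MAX): max(24, -1, 21, 4) = 24
n2-1-1 (MAX): max(16, -6) = 16
n2-1-2 (MAX): max(9, -2, -43, -12) = 9
n2-1 (MIN): min(16, 9) = 9
n2-2-1 (MAX): max(-23, 8, -22) = 8
n2-2-2 (MAX): max(27, -14, 7, 42) = 42
n2-2-3 (MAX): max(-50, 5, 23) = 23
n2-2 (MIN): min(8, 42, 23) = 8
n2-3-1 (MAX): max(47, 33) = 47
n2-3-2 (MAX): max(50, 5, 4) = 50
n2-3 (MIN): min(47, 50) = 47
n2 (MAX): max(9, 8, 47) = 47
n3-1-1 (MAX): max(-22, 35) = 35
n3-1-3 (MAX): max(46, -43) = 46
n3-1-4 (MAX): max(-30, 23) = 23
n3-1 (MIN): min(35, -43, 46, 23) = -43
n3-2-1 (MAX): max(-18, 28, -33) = 28
n3-2-2 (MAX): max(24, -20, -29) = 24
n3-2-3 (MAX): max(-40, 8, -37) = 8
n3-2-4 (MAX): max(-3, 48, 34) = 48
n3-2 (MIN): min(28, 24, 8, 48) = 8
n3-3-1 (MAX): max(42, -6) = 42
n3-3-2 (MAX): max(-22, -32, 5) = 5
n3-3-3 (MAX): max(2, 45) = 45
n3-3-4 (MAX): max(38, -36) = 38
n3-3 (MIN): min(42, 5, 45, 38) = 5
n3 (MAX): max(-43, 8, 5) = 8
r (MIN): min(24, 47, 8) = 8

8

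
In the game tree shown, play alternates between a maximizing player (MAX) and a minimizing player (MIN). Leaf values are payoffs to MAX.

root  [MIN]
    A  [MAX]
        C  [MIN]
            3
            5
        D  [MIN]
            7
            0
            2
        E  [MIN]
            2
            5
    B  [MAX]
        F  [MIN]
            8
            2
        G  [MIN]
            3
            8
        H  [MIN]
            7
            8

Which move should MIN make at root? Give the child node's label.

C (MIN): min(3, 5) = 3
D (MIN): min(7, 0, 2) = 0
E (MIN): min(2, 5) = 2
A (MAX): max(3, 0, 2) = 3
F (MIN): min(8, 2) = 2
G (MIN): min(3, 8) = 3
H (MIN): min(7, 8) = 7
B (MAX): max(2, 3, 7) = 7
root (MIN): min(3, 7) = 3
MIN at root wants the lowest of {A=3, B=7}, so chooses A.

A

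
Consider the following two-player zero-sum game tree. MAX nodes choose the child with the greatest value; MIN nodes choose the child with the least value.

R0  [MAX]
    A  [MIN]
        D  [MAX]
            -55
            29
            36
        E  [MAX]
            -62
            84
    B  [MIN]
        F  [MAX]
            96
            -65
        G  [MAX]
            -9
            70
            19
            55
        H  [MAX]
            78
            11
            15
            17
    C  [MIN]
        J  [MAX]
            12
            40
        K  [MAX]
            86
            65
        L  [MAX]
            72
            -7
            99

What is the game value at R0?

70

D (MAX): max(-55, 29, 36) = 36
E (MAX): max(-62, 84) = 84
A (MIN): min(36, 84) = 36
F (MAX): max(96, -65) = 96
G (MAX): max(-9, 70, 19, 55) = 70
H (MAX): max(78, 11, 15, 17) = 78
B (MIN): min(96, 70, 78) = 70
J (MAX): max(12, 40) = 40
K (MAX): max(86, 65) = 86
L (MAX): max(72, -7, 99) = 99
C (MIN): min(40, 86, 99) = 40
R0 (MAX): max(36, 70, 40) = 70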